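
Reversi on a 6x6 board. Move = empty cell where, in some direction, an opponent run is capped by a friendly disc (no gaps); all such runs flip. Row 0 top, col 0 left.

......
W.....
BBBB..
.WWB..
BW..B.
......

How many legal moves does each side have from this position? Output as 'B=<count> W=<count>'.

-- B to move --
(0,0): flips 1 -> legal
(0,1): no bracket -> illegal
(1,1): no bracket -> illegal
(3,0): flips 2 -> legal
(4,2): flips 3 -> legal
(4,3): flips 1 -> legal
(5,0): flips 2 -> legal
(5,1): flips 2 -> legal
(5,2): no bracket -> illegal
B mobility = 6
-- W to move --
(1,1): flips 1 -> legal
(1,2): flips 1 -> legal
(1,3): flips 1 -> legal
(1,4): flips 1 -> legal
(2,4): no bracket -> illegal
(3,0): flips 1 -> legal
(3,4): flips 1 -> legal
(3,5): no bracket -> illegal
(4,2): no bracket -> illegal
(4,3): no bracket -> illegal
(4,5): no bracket -> illegal
(5,0): no bracket -> illegal
(5,1): no bracket -> illegal
(5,3): no bracket -> illegal
(5,4): no bracket -> illegal
(5,5): no bracket -> illegal
W mobility = 6

Answer: B=6 W=6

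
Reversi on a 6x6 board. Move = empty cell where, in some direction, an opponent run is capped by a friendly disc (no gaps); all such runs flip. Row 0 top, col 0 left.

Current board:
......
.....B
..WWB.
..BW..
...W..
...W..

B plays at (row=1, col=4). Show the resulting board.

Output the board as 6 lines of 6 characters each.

Place B at (1,4); scan 8 dirs for brackets.
Dir NW: first cell '.' (not opp) -> no flip
Dir N: first cell '.' (not opp) -> no flip
Dir NE: first cell '.' (not opp) -> no flip
Dir W: first cell '.' (not opp) -> no flip
Dir E: first cell 'B' (not opp) -> no flip
Dir SW: opp run (2,3) capped by B -> flip
Dir S: first cell 'B' (not opp) -> no flip
Dir SE: first cell '.' (not opp) -> no flip
All flips: (2,3)

Answer: ......
....BB
..WBB.
..BW..
...W..
...W..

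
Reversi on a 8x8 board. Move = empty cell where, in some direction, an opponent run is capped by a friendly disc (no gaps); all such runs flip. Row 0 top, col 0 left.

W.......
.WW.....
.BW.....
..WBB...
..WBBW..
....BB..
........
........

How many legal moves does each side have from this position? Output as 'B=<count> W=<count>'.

-- B to move --
(0,1): flips 1 -> legal
(0,2): no bracket -> illegal
(0,3): flips 1 -> legal
(1,0): no bracket -> illegal
(1,3): no bracket -> illegal
(2,0): no bracket -> illegal
(2,3): flips 1 -> legal
(3,1): flips 1 -> legal
(3,5): flips 1 -> legal
(3,6): flips 1 -> legal
(4,1): flips 1 -> legal
(4,6): flips 1 -> legal
(5,1): flips 1 -> legal
(5,2): no bracket -> illegal
(5,3): no bracket -> illegal
(5,6): flips 1 -> legal
B mobility = 10
-- W to move --
(1,0): flips 1 -> legal
(2,0): flips 1 -> legal
(2,3): flips 1 -> legal
(2,4): flips 1 -> legal
(2,5): no bracket -> illegal
(3,0): flips 1 -> legal
(3,1): flips 1 -> legal
(3,5): flips 2 -> legal
(4,6): no bracket -> illegal
(5,2): no bracket -> illegal
(5,3): no bracket -> illegal
(5,6): no bracket -> illegal
(6,3): flips 1 -> legal
(6,4): no bracket -> illegal
(6,5): flips 3 -> legal
(6,6): flips 3 -> legal
W mobility = 10

Answer: B=10 W=10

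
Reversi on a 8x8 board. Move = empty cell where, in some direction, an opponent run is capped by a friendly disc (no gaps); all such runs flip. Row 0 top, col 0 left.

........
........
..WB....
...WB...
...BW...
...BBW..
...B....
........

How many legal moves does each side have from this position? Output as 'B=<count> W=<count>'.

Answer: B=5 W=8

Derivation:
-- B to move --
(1,1): no bracket -> illegal
(1,2): no bracket -> illegal
(1,3): no bracket -> illegal
(2,1): flips 1 -> legal
(2,4): no bracket -> illegal
(3,1): no bracket -> illegal
(3,2): flips 1 -> legal
(3,5): flips 1 -> legal
(4,2): no bracket -> illegal
(4,5): flips 1 -> legal
(4,6): no bracket -> illegal
(5,6): flips 1 -> legal
(6,4): no bracket -> illegal
(6,5): no bracket -> illegal
(6,6): no bracket -> illegal
B mobility = 5
-- W to move --
(1,2): no bracket -> illegal
(1,3): flips 1 -> legal
(1,4): no bracket -> illegal
(2,4): flips 2 -> legal
(2,5): no bracket -> illegal
(3,2): no bracket -> illegal
(3,5): flips 1 -> legal
(4,2): flips 1 -> legal
(4,5): no bracket -> illegal
(5,2): flips 2 -> legal
(6,2): flips 1 -> legal
(6,4): flips 1 -> legal
(6,5): no bracket -> illegal
(7,2): no bracket -> illegal
(7,3): flips 3 -> legal
(7,4): no bracket -> illegal
W mobility = 8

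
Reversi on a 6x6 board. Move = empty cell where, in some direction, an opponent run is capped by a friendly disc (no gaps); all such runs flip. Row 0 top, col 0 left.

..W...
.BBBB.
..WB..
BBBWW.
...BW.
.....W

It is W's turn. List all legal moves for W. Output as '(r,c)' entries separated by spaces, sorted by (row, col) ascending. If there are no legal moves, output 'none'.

Answer: (0,0) (0,1) (0,3) (0,4) (2,0) (2,4) (4,0) (4,2) (5,2) (5,3)

Derivation:
(0,0): flips 1 -> legal
(0,1): flips 2 -> legal
(0,3): flips 2 -> legal
(0,4): flips 1 -> legal
(0,5): no bracket -> illegal
(1,0): no bracket -> illegal
(1,5): no bracket -> illegal
(2,0): flips 1 -> legal
(2,1): no bracket -> illegal
(2,4): flips 2 -> legal
(2,5): no bracket -> illegal
(4,0): flips 1 -> legal
(4,1): no bracket -> illegal
(4,2): flips 2 -> legal
(5,2): flips 1 -> legal
(5,3): flips 1 -> legal
(5,4): no bracket -> illegal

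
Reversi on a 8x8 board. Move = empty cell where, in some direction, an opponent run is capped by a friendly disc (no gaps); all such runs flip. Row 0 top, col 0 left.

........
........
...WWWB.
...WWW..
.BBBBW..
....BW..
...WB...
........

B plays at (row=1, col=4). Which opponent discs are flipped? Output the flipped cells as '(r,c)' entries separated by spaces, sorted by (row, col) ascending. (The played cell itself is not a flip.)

Dir NW: first cell '.' (not opp) -> no flip
Dir N: first cell '.' (not opp) -> no flip
Dir NE: first cell '.' (not opp) -> no flip
Dir W: first cell '.' (not opp) -> no flip
Dir E: first cell '.' (not opp) -> no flip
Dir SW: opp run (2,3), next='.' -> no flip
Dir S: opp run (2,4) (3,4) capped by B -> flip
Dir SE: opp run (2,5), next='.' -> no flip

Answer: (2,4) (3,4)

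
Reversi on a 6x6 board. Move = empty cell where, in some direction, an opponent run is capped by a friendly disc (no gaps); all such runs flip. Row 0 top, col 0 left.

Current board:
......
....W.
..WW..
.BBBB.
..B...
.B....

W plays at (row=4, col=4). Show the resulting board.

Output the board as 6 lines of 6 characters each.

Place W at (4,4); scan 8 dirs for brackets.
Dir NW: opp run (3,3) capped by W -> flip
Dir N: opp run (3,4), next='.' -> no flip
Dir NE: first cell '.' (not opp) -> no flip
Dir W: first cell '.' (not opp) -> no flip
Dir E: first cell '.' (not opp) -> no flip
Dir SW: first cell '.' (not opp) -> no flip
Dir S: first cell '.' (not opp) -> no flip
Dir SE: first cell '.' (not opp) -> no flip
All flips: (3,3)

Answer: ......
....W.
..WW..
.BBWB.
..B.W.
.B....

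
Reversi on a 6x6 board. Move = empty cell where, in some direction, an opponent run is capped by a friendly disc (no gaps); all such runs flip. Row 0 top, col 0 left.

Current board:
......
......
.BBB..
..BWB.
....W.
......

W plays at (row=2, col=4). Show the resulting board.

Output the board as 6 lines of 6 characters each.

Place W at (2,4); scan 8 dirs for brackets.
Dir NW: first cell '.' (not opp) -> no flip
Dir N: first cell '.' (not opp) -> no flip
Dir NE: first cell '.' (not opp) -> no flip
Dir W: opp run (2,3) (2,2) (2,1), next='.' -> no flip
Dir E: first cell '.' (not opp) -> no flip
Dir SW: first cell 'W' (not opp) -> no flip
Dir S: opp run (3,4) capped by W -> flip
Dir SE: first cell '.' (not opp) -> no flip
All flips: (3,4)

Answer: ......
......
.BBBW.
..BWW.
....W.
......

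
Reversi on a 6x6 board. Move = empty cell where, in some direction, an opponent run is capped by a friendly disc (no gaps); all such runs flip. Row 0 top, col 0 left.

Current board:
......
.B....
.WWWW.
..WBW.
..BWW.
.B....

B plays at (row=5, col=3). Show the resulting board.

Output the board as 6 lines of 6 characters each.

Answer: ......
.B....
.WWWW.
..WBW.
..BBW.
.B.B..

Derivation:
Place B at (5,3); scan 8 dirs for brackets.
Dir NW: first cell 'B' (not opp) -> no flip
Dir N: opp run (4,3) capped by B -> flip
Dir NE: opp run (4,4), next='.' -> no flip
Dir W: first cell '.' (not opp) -> no flip
Dir E: first cell '.' (not opp) -> no flip
Dir SW: edge -> no flip
Dir S: edge -> no flip
Dir SE: edge -> no flip
All flips: (4,3)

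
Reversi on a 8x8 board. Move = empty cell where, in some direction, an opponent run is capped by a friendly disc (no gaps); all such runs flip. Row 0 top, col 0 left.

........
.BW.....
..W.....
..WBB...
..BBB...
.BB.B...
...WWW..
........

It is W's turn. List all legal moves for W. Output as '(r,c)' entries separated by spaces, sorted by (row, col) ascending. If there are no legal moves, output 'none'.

Answer: (0,0) (1,0) (2,4) (3,5) (4,1) (4,5) (5,5) (6,2)

Derivation:
(0,0): flips 1 -> legal
(0,1): no bracket -> illegal
(0,2): no bracket -> illegal
(1,0): flips 1 -> legal
(2,0): no bracket -> illegal
(2,1): no bracket -> illegal
(2,3): no bracket -> illegal
(2,4): flips 3 -> legal
(2,5): no bracket -> illegal
(3,1): no bracket -> illegal
(3,5): flips 2 -> legal
(4,0): no bracket -> illegal
(4,1): flips 1 -> legal
(4,5): flips 1 -> legal
(5,0): no bracket -> illegal
(5,3): no bracket -> illegal
(5,5): flips 2 -> legal
(6,0): no bracket -> illegal
(6,1): no bracket -> illegal
(6,2): flips 2 -> legal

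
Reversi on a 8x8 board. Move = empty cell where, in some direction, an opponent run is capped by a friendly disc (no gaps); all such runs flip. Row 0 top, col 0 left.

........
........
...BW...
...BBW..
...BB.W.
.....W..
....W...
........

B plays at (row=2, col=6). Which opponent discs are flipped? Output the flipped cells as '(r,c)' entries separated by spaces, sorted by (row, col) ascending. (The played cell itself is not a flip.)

Answer: (3,5)

Derivation:
Dir NW: first cell '.' (not opp) -> no flip
Dir N: first cell '.' (not opp) -> no flip
Dir NE: first cell '.' (not opp) -> no flip
Dir W: first cell '.' (not opp) -> no flip
Dir E: first cell '.' (not opp) -> no flip
Dir SW: opp run (3,5) capped by B -> flip
Dir S: first cell '.' (not opp) -> no flip
Dir SE: first cell '.' (not opp) -> no flip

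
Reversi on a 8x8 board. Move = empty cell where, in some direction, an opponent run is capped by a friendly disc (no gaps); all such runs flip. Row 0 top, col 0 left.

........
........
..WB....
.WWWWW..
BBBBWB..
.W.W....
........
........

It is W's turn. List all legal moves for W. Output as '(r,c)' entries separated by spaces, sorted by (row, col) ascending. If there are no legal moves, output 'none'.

Answer: (1,2) (1,3) (1,4) (2,4) (4,6) (5,0) (5,2) (5,4) (5,5) (5,6)

Derivation:
(1,2): flips 1 -> legal
(1,3): flips 1 -> legal
(1,4): flips 1 -> legal
(2,4): flips 1 -> legal
(3,0): no bracket -> illegal
(3,6): no bracket -> illegal
(4,6): flips 1 -> legal
(5,0): flips 1 -> legal
(5,2): flips 2 -> legal
(5,4): flips 1 -> legal
(5,5): flips 1 -> legal
(5,6): flips 1 -> legal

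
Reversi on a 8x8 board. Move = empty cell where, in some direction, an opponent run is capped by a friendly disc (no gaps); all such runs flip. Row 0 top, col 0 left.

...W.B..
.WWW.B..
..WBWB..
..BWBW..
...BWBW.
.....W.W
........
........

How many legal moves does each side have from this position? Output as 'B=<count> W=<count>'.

Answer: B=9 W=6

Derivation:
-- B to move --
(0,0): no bracket -> illegal
(0,1): flips 1 -> legal
(0,2): flips 2 -> legal
(0,4): no bracket -> illegal
(1,0): no bracket -> illegal
(1,4): flips 1 -> legal
(2,0): no bracket -> illegal
(2,1): flips 1 -> legal
(2,6): no bracket -> illegal
(3,1): no bracket -> illegal
(3,6): flips 1 -> legal
(3,7): no bracket -> illegal
(4,2): flips 2 -> legal
(4,7): flips 1 -> legal
(5,3): no bracket -> illegal
(5,4): flips 1 -> legal
(5,6): no bracket -> illegal
(6,4): no bracket -> illegal
(6,5): flips 1 -> legal
(6,6): no bracket -> illegal
(6,7): no bracket -> illegal
B mobility = 9
-- W to move --
(0,4): no bracket -> illegal
(0,6): flips 1 -> legal
(1,4): no bracket -> illegal
(1,6): no bracket -> illegal
(2,1): no bracket -> illegal
(2,6): flips 1 -> legal
(3,1): flips 1 -> legal
(3,6): no bracket -> illegal
(4,1): no bracket -> illegal
(4,2): flips 2 -> legal
(5,2): no bracket -> illegal
(5,3): flips 1 -> legal
(5,4): no bracket -> illegal
(5,6): flips 3 -> legal
W mobility = 6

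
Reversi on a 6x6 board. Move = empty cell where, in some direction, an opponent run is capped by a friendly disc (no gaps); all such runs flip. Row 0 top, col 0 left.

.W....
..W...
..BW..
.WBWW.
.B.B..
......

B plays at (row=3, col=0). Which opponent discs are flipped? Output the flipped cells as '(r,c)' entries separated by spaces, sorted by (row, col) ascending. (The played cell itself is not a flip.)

Answer: (3,1)

Derivation:
Dir NW: edge -> no flip
Dir N: first cell '.' (not opp) -> no flip
Dir NE: first cell '.' (not opp) -> no flip
Dir W: edge -> no flip
Dir E: opp run (3,1) capped by B -> flip
Dir SW: edge -> no flip
Dir S: first cell '.' (not opp) -> no flip
Dir SE: first cell 'B' (not opp) -> no flip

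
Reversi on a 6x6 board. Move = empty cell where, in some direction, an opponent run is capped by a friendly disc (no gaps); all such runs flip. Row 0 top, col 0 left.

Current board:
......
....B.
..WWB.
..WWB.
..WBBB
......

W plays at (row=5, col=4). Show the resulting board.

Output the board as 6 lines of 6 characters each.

Answer: ......
....B.
..WWB.
..WWB.
..WWBB
....W.

Derivation:
Place W at (5,4); scan 8 dirs for brackets.
Dir NW: opp run (4,3) capped by W -> flip
Dir N: opp run (4,4) (3,4) (2,4) (1,4), next='.' -> no flip
Dir NE: opp run (4,5), next=edge -> no flip
Dir W: first cell '.' (not opp) -> no flip
Dir E: first cell '.' (not opp) -> no flip
Dir SW: edge -> no flip
Dir S: edge -> no flip
Dir SE: edge -> no flip
All flips: (4,3)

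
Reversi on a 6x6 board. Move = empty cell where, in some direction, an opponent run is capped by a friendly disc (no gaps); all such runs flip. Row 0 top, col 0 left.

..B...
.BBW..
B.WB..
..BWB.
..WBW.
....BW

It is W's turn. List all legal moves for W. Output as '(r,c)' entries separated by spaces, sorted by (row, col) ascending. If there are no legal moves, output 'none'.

Answer: (0,0) (1,0) (2,4) (3,1) (3,5) (5,3)

Derivation:
(0,0): flips 1 -> legal
(0,1): no bracket -> illegal
(0,3): no bracket -> illegal
(1,0): flips 2 -> legal
(1,4): no bracket -> illegal
(2,1): no bracket -> illegal
(2,4): flips 2 -> legal
(2,5): no bracket -> illegal
(3,0): no bracket -> illegal
(3,1): flips 1 -> legal
(3,5): flips 1 -> legal
(4,1): no bracket -> illegal
(4,5): no bracket -> illegal
(5,2): no bracket -> illegal
(5,3): flips 2 -> legal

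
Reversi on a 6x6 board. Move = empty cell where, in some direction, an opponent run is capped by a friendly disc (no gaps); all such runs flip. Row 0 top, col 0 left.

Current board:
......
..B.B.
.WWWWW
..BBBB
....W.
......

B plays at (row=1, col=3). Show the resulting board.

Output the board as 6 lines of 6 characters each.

Place B at (1,3); scan 8 dirs for brackets.
Dir NW: first cell '.' (not opp) -> no flip
Dir N: first cell '.' (not opp) -> no flip
Dir NE: first cell '.' (not opp) -> no flip
Dir W: first cell 'B' (not opp) -> no flip
Dir E: first cell 'B' (not opp) -> no flip
Dir SW: opp run (2,2), next='.' -> no flip
Dir S: opp run (2,3) capped by B -> flip
Dir SE: opp run (2,4) capped by B -> flip
All flips: (2,3) (2,4)

Answer: ......
..BBB.
.WWBBW
..BBBB
....W.
......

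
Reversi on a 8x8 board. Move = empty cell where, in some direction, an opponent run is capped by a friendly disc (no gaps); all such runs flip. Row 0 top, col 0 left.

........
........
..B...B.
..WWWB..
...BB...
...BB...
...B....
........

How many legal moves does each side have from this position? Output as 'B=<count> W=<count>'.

Answer: B=6 W=8

Derivation:
-- B to move --
(2,1): flips 1 -> legal
(2,3): flips 1 -> legal
(2,4): flips 1 -> legal
(2,5): flips 1 -> legal
(3,1): flips 3 -> legal
(4,1): no bracket -> illegal
(4,2): flips 1 -> legal
(4,5): no bracket -> illegal
B mobility = 6
-- W to move --
(1,1): flips 1 -> legal
(1,2): flips 1 -> legal
(1,3): no bracket -> illegal
(1,5): no bracket -> illegal
(1,6): no bracket -> illegal
(1,7): no bracket -> illegal
(2,1): no bracket -> illegal
(2,3): no bracket -> illegal
(2,4): no bracket -> illegal
(2,5): no bracket -> illegal
(2,7): no bracket -> illegal
(3,1): no bracket -> illegal
(3,6): flips 1 -> legal
(3,7): no bracket -> illegal
(4,2): no bracket -> illegal
(4,5): no bracket -> illegal
(4,6): no bracket -> illegal
(5,2): flips 1 -> legal
(5,5): flips 1 -> legal
(6,2): no bracket -> illegal
(6,4): flips 2 -> legal
(6,5): flips 2 -> legal
(7,2): no bracket -> illegal
(7,3): flips 3 -> legal
(7,4): no bracket -> illegal
W mobility = 8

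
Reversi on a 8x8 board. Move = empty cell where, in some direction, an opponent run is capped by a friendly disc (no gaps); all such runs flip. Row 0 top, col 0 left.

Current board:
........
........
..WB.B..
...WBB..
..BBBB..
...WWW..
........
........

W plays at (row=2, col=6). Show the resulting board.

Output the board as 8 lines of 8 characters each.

Answer: ........
........
..WB.BW.
...WBW..
..BBWB..
...WWW..
........
........

Derivation:
Place W at (2,6); scan 8 dirs for brackets.
Dir NW: first cell '.' (not opp) -> no flip
Dir N: first cell '.' (not opp) -> no flip
Dir NE: first cell '.' (not opp) -> no flip
Dir W: opp run (2,5), next='.' -> no flip
Dir E: first cell '.' (not opp) -> no flip
Dir SW: opp run (3,5) (4,4) capped by W -> flip
Dir S: first cell '.' (not opp) -> no flip
Dir SE: first cell '.' (not opp) -> no flip
All flips: (3,5) (4,4)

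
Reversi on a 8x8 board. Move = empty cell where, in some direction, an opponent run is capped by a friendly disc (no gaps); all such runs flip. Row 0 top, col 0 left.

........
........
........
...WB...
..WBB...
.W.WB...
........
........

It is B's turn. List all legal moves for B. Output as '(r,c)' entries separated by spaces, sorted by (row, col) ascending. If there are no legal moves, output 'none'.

Answer: (2,2) (2,3) (3,2) (4,1) (5,2) (6,2) (6,3)

Derivation:
(2,2): flips 1 -> legal
(2,3): flips 1 -> legal
(2,4): no bracket -> illegal
(3,1): no bracket -> illegal
(3,2): flips 1 -> legal
(4,0): no bracket -> illegal
(4,1): flips 1 -> legal
(5,0): no bracket -> illegal
(5,2): flips 1 -> legal
(6,0): no bracket -> illegal
(6,1): no bracket -> illegal
(6,2): flips 1 -> legal
(6,3): flips 1 -> legal
(6,4): no bracket -> illegal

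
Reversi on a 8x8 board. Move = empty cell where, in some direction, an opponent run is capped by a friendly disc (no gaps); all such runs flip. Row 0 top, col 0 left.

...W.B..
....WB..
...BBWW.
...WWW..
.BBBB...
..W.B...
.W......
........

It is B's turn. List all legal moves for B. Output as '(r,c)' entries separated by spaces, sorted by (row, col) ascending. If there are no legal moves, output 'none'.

(0,2): no bracket -> illegal
(0,4): flips 1 -> legal
(1,2): no bracket -> illegal
(1,3): flips 1 -> legal
(1,6): flips 2 -> legal
(1,7): flips 2 -> legal
(2,2): flips 1 -> legal
(2,7): flips 2 -> legal
(3,2): no bracket -> illegal
(3,6): no bracket -> illegal
(3,7): flips 1 -> legal
(4,5): flips 3 -> legal
(4,6): flips 1 -> legal
(5,0): no bracket -> illegal
(5,1): no bracket -> illegal
(5,3): no bracket -> illegal
(6,0): no bracket -> illegal
(6,2): flips 1 -> legal
(6,3): flips 1 -> legal
(7,0): flips 2 -> legal
(7,1): no bracket -> illegal
(7,2): no bracket -> illegal

Answer: (0,4) (1,3) (1,6) (1,7) (2,2) (2,7) (3,7) (4,5) (4,6) (6,2) (6,3) (7,0)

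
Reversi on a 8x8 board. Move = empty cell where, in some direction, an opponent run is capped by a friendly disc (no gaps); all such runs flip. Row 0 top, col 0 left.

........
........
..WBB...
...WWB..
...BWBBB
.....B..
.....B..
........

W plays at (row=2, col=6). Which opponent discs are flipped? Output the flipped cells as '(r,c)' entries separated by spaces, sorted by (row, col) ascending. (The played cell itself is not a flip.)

Dir NW: first cell '.' (not opp) -> no flip
Dir N: first cell '.' (not opp) -> no flip
Dir NE: first cell '.' (not opp) -> no flip
Dir W: first cell '.' (not opp) -> no flip
Dir E: first cell '.' (not opp) -> no flip
Dir SW: opp run (3,5) capped by W -> flip
Dir S: first cell '.' (not opp) -> no flip
Dir SE: first cell '.' (not opp) -> no flip

Answer: (3,5)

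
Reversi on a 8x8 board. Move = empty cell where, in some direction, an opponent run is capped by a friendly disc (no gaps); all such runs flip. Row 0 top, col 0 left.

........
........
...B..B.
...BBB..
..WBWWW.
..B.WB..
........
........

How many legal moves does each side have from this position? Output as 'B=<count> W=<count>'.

Answer: B=10 W=11

Derivation:
-- B to move --
(3,1): no bracket -> illegal
(3,2): flips 1 -> legal
(3,6): no bracket -> illegal
(3,7): flips 1 -> legal
(4,1): flips 1 -> legal
(4,7): flips 3 -> legal
(5,1): flips 1 -> legal
(5,3): flips 2 -> legal
(5,6): flips 1 -> legal
(5,7): flips 1 -> legal
(6,3): no bracket -> illegal
(6,4): flips 2 -> legal
(6,5): flips 1 -> legal
B mobility = 10
-- W to move --
(1,2): flips 2 -> legal
(1,3): no bracket -> illegal
(1,4): no bracket -> illegal
(1,5): no bracket -> illegal
(1,6): no bracket -> illegal
(1,7): flips 2 -> legal
(2,2): flips 1 -> legal
(2,4): flips 3 -> legal
(2,5): flips 1 -> legal
(2,7): no bracket -> illegal
(3,2): flips 1 -> legal
(3,6): no bracket -> illegal
(3,7): no bracket -> illegal
(4,1): no bracket -> illegal
(5,1): no bracket -> illegal
(5,3): no bracket -> illegal
(5,6): flips 1 -> legal
(6,1): no bracket -> illegal
(6,2): flips 1 -> legal
(6,3): no bracket -> illegal
(6,4): flips 1 -> legal
(6,5): flips 1 -> legal
(6,6): flips 1 -> legal
W mobility = 11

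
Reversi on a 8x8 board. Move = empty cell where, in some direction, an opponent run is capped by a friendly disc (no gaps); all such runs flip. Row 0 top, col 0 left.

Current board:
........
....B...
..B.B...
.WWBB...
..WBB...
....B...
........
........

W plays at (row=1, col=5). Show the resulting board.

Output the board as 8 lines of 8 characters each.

Answer: ........
....BW..
..B.W...
.WWWB...
..WBB...
....B...
........
........

Derivation:
Place W at (1,5); scan 8 dirs for brackets.
Dir NW: first cell '.' (not opp) -> no flip
Dir N: first cell '.' (not opp) -> no flip
Dir NE: first cell '.' (not opp) -> no flip
Dir W: opp run (1,4), next='.' -> no flip
Dir E: first cell '.' (not opp) -> no flip
Dir SW: opp run (2,4) (3,3) capped by W -> flip
Dir S: first cell '.' (not opp) -> no flip
Dir SE: first cell '.' (not opp) -> no flip
All flips: (2,4) (3,3)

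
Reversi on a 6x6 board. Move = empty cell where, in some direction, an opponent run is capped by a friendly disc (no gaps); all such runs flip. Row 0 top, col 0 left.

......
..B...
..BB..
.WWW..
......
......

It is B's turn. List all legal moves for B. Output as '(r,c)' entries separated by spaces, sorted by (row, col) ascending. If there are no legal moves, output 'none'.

(2,0): no bracket -> illegal
(2,1): no bracket -> illegal
(2,4): no bracket -> illegal
(3,0): no bracket -> illegal
(3,4): no bracket -> illegal
(4,0): flips 1 -> legal
(4,1): flips 1 -> legal
(4,2): flips 1 -> legal
(4,3): flips 1 -> legal
(4,4): flips 1 -> legal

Answer: (4,0) (4,1) (4,2) (4,3) (4,4)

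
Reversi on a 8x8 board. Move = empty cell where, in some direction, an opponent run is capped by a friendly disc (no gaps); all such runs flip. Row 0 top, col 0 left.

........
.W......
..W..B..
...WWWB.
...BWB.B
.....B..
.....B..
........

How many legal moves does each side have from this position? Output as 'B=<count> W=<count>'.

Answer: B=3 W=10

Derivation:
-- B to move --
(0,0): flips 4 -> legal
(0,1): no bracket -> illegal
(0,2): no bracket -> illegal
(1,0): no bracket -> illegal
(1,2): no bracket -> illegal
(1,3): no bracket -> illegal
(2,0): no bracket -> illegal
(2,1): no bracket -> illegal
(2,3): flips 2 -> legal
(2,4): no bracket -> illegal
(2,6): no bracket -> illegal
(3,1): no bracket -> illegal
(3,2): flips 3 -> legal
(4,2): no bracket -> illegal
(4,6): no bracket -> illegal
(5,3): no bracket -> illegal
(5,4): no bracket -> illegal
B mobility = 3
-- W to move --
(1,4): no bracket -> illegal
(1,5): flips 1 -> legal
(1,6): flips 1 -> legal
(2,4): no bracket -> illegal
(2,6): no bracket -> illegal
(2,7): no bracket -> illegal
(3,2): no bracket -> illegal
(3,7): flips 1 -> legal
(4,2): flips 1 -> legal
(4,6): flips 1 -> legal
(5,2): flips 1 -> legal
(5,3): flips 1 -> legal
(5,4): no bracket -> illegal
(5,6): flips 1 -> legal
(5,7): no bracket -> illegal
(6,4): no bracket -> illegal
(6,6): flips 1 -> legal
(7,4): no bracket -> illegal
(7,5): flips 3 -> legal
(7,6): no bracket -> illegal
W mobility = 10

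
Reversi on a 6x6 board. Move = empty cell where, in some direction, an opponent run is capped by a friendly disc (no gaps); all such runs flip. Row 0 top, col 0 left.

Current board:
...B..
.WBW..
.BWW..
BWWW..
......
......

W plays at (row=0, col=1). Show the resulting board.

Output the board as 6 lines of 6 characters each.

Answer: .W.B..
.WWW..
.BWW..
BWWW..
......
......

Derivation:
Place W at (0,1); scan 8 dirs for brackets.
Dir NW: edge -> no flip
Dir N: edge -> no flip
Dir NE: edge -> no flip
Dir W: first cell '.' (not opp) -> no flip
Dir E: first cell '.' (not opp) -> no flip
Dir SW: first cell '.' (not opp) -> no flip
Dir S: first cell 'W' (not opp) -> no flip
Dir SE: opp run (1,2) capped by W -> flip
All flips: (1,2)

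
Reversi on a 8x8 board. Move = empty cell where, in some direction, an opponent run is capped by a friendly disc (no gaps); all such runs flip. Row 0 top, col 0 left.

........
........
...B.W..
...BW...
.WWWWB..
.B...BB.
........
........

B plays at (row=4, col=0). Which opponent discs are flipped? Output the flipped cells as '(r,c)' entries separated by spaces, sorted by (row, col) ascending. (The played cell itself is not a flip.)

Answer: (4,1) (4,2) (4,3) (4,4)

Derivation:
Dir NW: edge -> no flip
Dir N: first cell '.' (not opp) -> no flip
Dir NE: first cell '.' (not opp) -> no flip
Dir W: edge -> no flip
Dir E: opp run (4,1) (4,2) (4,3) (4,4) capped by B -> flip
Dir SW: edge -> no flip
Dir S: first cell '.' (not opp) -> no flip
Dir SE: first cell 'B' (not opp) -> no flip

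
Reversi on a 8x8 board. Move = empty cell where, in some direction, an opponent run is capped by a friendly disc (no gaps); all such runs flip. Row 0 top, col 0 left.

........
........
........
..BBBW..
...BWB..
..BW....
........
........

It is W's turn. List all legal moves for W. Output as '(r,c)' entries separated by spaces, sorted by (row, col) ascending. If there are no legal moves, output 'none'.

(2,1): no bracket -> illegal
(2,2): flips 1 -> legal
(2,3): flips 2 -> legal
(2,4): flips 1 -> legal
(2,5): no bracket -> illegal
(3,1): flips 3 -> legal
(3,6): no bracket -> illegal
(4,1): no bracket -> illegal
(4,2): flips 1 -> legal
(4,6): flips 1 -> legal
(5,1): flips 1 -> legal
(5,4): no bracket -> illegal
(5,5): flips 1 -> legal
(5,6): no bracket -> illegal
(6,1): no bracket -> illegal
(6,2): no bracket -> illegal
(6,3): no bracket -> illegal

Answer: (2,2) (2,3) (2,4) (3,1) (4,2) (4,6) (5,1) (5,5)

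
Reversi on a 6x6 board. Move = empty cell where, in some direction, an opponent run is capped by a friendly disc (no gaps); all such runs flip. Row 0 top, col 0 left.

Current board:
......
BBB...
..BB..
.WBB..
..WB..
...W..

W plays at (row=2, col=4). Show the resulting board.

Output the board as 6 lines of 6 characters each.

Place W at (2,4); scan 8 dirs for brackets.
Dir NW: first cell '.' (not opp) -> no flip
Dir N: first cell '.' (not opp) -> no flip
Dir NE: first cell '.' (not opp) -> no flip
Dir W: opp run (2,3) (2,2), next='.' -> no flip
Dir E: first cell '.' (not opp) -> no flip
Dir SW: opp run (3,3) capped by W -> flip
Dir S: first cell '.' (not opp) -> no flip
Dir SE: first cell '.' (not opp) -> no flip
All flips: (3,3)

Answer: ......
BBB...
..BBW.
.WBW..
..WB..
...W..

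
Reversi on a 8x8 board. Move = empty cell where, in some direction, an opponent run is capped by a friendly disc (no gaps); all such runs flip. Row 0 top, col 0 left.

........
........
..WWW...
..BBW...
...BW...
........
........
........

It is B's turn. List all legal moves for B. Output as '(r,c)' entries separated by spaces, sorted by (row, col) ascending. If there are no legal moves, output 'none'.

(1,1): flips 1 -> legal
(1,2): flips 1 -> legal
(1,3): flips 1 -> legal
(1,4): flips 1 -> legal
(1,5): flips 1 -> legal
(2,1): no bracket -> illegal
(2,5): flips 1 -> legal
(3,1): no bracket -> illegal
(3,5): flips 1 -> legal
(4,5): flips 1 -> legal
(5,3): no bracket -> illegal
(5,4): no bracket -> illegal
(5,5): flips 1 -> legal

Answer: (1,1) (1,2) (1,3) (1,4) (1,5) (2,5) (3,5) (4,5) (5,5)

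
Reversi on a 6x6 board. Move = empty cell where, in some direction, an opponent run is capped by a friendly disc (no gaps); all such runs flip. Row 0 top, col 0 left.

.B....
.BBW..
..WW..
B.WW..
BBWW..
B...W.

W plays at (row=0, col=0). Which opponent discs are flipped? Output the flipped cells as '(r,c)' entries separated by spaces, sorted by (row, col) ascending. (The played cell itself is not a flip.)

Dir NW: edge -> no flip
Dir N: edge -> no flip
Dir NE: edge -> no flip
Dir W: edge -> no flip
Dir E: opp run (0,1), next='.' -> no flip
Dir SW: edge -> no flip
Dir S: first cell '.' (not opp) -> no flip
Dir SE: opp run (1,1) capped by W -> flip

Answer: (1,1)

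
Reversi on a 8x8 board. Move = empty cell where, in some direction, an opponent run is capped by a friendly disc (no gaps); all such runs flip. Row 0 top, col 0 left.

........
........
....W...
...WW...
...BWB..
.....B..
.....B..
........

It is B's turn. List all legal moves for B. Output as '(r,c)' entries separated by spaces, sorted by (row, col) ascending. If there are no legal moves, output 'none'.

(1,3): no bracket -> illegal
(1,4): no bracket -> illegal
(1,5): no bracket -> illegal
(2,2): flips 2 -> legal
(2,3): flips 2 -> legal
(2,5): flips 1 -> legal
(3,2): no bracket -> illegal
(3,5): no bracket -> illegal
(4,2): no bracket -> illegal
(5,3): no bracket -> illegal
(5,4): no bracket -> illegal

Answer: (2,2) (2,3) (2,5)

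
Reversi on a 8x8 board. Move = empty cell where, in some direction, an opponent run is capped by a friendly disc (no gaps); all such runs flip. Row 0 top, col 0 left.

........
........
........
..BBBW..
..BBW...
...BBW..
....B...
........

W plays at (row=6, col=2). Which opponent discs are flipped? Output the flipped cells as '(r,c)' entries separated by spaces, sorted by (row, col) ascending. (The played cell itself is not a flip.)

Answer: (5,3)

Derivation:
Dir NW: first cell '.' (not opp) -> no flip
Dir N: first cell '.' (not opp) -> no flip
Dir NE: opp run (5,3) capped by W -> flip
Dir W: first cell '.' (not opp) -> no flip
Dir E: first cell '.' (not opp) -> no flip
Dir SW: first cell '.' (not opp) -> no flip
Dir S: first cell '.' (not opp) -> no flip
Dir SE: first cell '.' (not opp) -> no flip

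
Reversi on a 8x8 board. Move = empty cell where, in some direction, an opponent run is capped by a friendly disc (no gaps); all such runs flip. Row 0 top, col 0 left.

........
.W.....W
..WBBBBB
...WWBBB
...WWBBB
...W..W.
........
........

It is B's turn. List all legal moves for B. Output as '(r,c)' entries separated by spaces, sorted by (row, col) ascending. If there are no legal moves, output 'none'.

Answer: (0,7) (2,1) (3,2) (4,2) (5,2) (5,4) (6,2) (6,3) (6,5) (6,6) (6,7)

Derivation:
(0,0): no bracket -> illegal
(0,1): no bracket -> illegal
(0,2): no bracket -> illegal
(0,6): no bracket -> illegal
(0,7): flips 1 -> legal
(1,0): no bracket -> illegal
(1,2): no bracket -> illegal
(1,3): no bracket -> illegal
(1,6): no bracket -> illegal
(2,0): no bracket -> illegal
(2,1): flips 1 -> legal
(3,1): no bracket -> illegal
(3,2): flips 2 -> legal
(4,2): flips 3 -> legal
(5,2): flips 2 -> legal
(5,4): flips 2 -> legal
(5,5): no bracket -> illegal
(5,7): no bracket -> illegal
(6,2): flips 2 -> legal
(6,3): flips 3 -> legal
(6,4): no bracket -> illegal
(6,5): flips 1 -> legal
(6,6): flips 1 -> legal
(6,7): flips 1 -> legal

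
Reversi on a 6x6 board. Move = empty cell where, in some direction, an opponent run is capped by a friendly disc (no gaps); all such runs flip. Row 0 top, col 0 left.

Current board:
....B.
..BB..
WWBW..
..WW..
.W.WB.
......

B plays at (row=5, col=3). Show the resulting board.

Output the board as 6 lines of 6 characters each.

Place B at (5,3); scan 8 dirs for brackets.
Dir NW: first cell '.' (not opp) -> no flip
Dir N: opp run (4,3) (3,3) (2,3) capped by B -> flip
Dir NE: first cell 'B' (not opp) -> no flip
Dir W: first cell '.' (not opp) -> no flip
Dir E: first cell '.' (not opp) -> no flip
Dir SW: edge -> no flip
Dir S: edge -> no flip
Dir SE: edge -> no flip
All flips: (2,3) (3,3) (4,3)

Answer: ....B.
..BB..
WWBB..
..WB..
.W.BB.
...B..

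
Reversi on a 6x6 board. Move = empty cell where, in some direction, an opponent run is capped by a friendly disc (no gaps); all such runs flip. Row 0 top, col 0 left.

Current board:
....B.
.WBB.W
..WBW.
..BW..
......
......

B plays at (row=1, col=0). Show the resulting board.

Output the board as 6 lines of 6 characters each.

Answer: ....B.
BBBB.W
..WBW.
..BW..
......
......

Derivation:
Place B at (1,0); scan 8 dirs for brackets.
Dir NW: edge -> no flip
Dir N: first cell '.' (not opp) -> no flip
Dir NE: first cell '.' (not opp) -> no flip
Dir W: edge -> no flip
Dir E: opp run (1,1) capped by B -> flip
Dir SW: edge -> no flip
Dir S: first cell '.' (not opp) -> no flip
Dir SE: first cell '.' (not opp) -> no flip
All flips: (1,1)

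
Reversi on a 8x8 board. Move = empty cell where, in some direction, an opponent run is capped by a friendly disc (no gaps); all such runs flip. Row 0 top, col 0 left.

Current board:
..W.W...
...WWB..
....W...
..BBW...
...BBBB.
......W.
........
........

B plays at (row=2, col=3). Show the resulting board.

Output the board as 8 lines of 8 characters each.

Place B at (2,3); scan 8 dirs for brackets.
Dir NW: first cell '.' (not opp) -> no flip
Dir N: opp run (1,3), next='.' -> no flip
Dir NE: opp run (1,4), next='.' -> no flip
Dir W: first cell '.' (not opp) -> no flip
Dir E: opp run (2,4), next='.' -> no flip
Dir SW: first cell 'B' (not opp) -> no flip
Dir S: first cell 'B' (not opp) -> no flip
Dir SE: opp run (3,4) capped by B -> flip
All flips: (3,4)

Answer: ..W.W...
...WWB..
...BW...
..BBB...
...BBBB.
......W.
........
........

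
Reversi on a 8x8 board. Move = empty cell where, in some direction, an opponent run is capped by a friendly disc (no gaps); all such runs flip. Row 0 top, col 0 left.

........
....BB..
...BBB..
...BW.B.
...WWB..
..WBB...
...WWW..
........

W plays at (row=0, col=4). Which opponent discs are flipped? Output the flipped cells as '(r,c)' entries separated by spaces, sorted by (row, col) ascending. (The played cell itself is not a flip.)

Answer: (1,4) (2,4)

Derivation:
Dir NW: edge -> no flip
Dir N: edge -> no flip
Dir NE: edge -> no flip
Dir W: first cell '.' (not opp) -> no flip
Dir E: first cell '.' (not opp) -> no flip
Dir SW: first cell '.' (not opp) -> no flip
Dir S: opp run (1,4) (2,4) capped by W -> flip
Dir SE: opp run (1,5), next='.' -> no flip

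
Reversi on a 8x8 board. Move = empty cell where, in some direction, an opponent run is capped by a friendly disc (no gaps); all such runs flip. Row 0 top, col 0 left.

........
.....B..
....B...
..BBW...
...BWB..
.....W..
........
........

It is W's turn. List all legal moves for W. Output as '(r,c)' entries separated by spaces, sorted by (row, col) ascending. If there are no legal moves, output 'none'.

Answer: (1,4) (2,2) (3,1) (3,5) (4,2) (4,6) (5,2) (5,6)

Derivation:
(0,4): no bracket -> illegal
(0,5): no bracket -> illegal
(0,6): no bracket -> illegal
(1,3): no bracket -> illegal
(1,4): flips 1 -> legal
(1,6): no bracket -> illegal
(2,1): no bracket -> illegal
(2,2): flips 1 -> legal
(2,3): no bracket -> illegal
(2,5): no bracket -> illegal
(2,6): no bracket -> illegal
(3,1): flips 2 -> legal
(3,5): flips 1 -> legal
(3,6): no bracket -> illegal
(4,1): no bracket -> illegal
(4,2): flips 1 -> legal
(4,6): flips 1 -> legal
(5,2): flips 1 -> legal
(5,3): no bracket -> illegal
(5,4): no bracket -> illegal
(5,6): flips 1 -> legal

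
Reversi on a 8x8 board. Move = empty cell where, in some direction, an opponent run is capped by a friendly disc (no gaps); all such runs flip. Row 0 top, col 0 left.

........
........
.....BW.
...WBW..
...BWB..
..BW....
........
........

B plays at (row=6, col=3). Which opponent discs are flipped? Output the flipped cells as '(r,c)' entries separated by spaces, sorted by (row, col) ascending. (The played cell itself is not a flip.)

Dir NW: first cell 'B' (not opp) -> no flip
Dir N: opp run (5,3) capped by B -> flip
Dir NE: first cell '.' (not opp) -> no flip
Dir W: first cell '.' (not opp) -> no flip
Dir E: first cell '.' (not opp) -> no flip
Dir SW: first cell '.' (not opp) -> no flip
Dir S: first cell '.' (not opp) -> no flip
Dir SE: first cell '.' (not opp) -> no flip

Answer: (5,3)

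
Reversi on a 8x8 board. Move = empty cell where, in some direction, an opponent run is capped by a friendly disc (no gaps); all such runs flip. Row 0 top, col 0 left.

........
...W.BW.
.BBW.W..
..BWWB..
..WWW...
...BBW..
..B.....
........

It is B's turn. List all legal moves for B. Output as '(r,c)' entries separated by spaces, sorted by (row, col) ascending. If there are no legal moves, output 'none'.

Answer: (0,3) (0,4) (1,4) (1,7) (2,4) (3,1) (5,2) (5,6) (6,6)

Derivation:
(0,2): no bracket -> illegal
(0,3): flips 4 -> legal
(0,4): flips 1 -> legal
(0,5): no bracket -> illegal
(0,6): no bracket -> illegal
(0,7): no bracket -> illegal
(1,2): no bracket -> illegal
(1,4): flips 1 -> legal
(1,7): flips 1 -> legal
(2,4): flips 3 -> legal
(2,6): no bracket -> illegal
(2,7): no bracket -> illegal
(3,1): flips 1 -> legal
(3,6): no bracket -> illegal
(4,1): no bracket -> illegal
(4,5): no bracket -> illegal
(4,6): no bracket -> illegal
(5,1): no bracket -> illegal
(5,2): flips 1 -> legal
(5,6): flips 1 -> legal
(6,4): no bracket -> illegal
(6,5): no bracket -> illegal
(6,6): flips 3 -> legal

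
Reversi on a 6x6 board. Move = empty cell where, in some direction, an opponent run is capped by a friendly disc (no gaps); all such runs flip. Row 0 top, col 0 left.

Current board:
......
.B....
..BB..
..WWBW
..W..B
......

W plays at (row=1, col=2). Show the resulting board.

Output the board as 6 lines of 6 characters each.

Answer: ......
.BW...
..WB..
..WWBW
..W..B
......

Derivation:
Place W at (1,2); scan 8 dirs for brackets.
Dir NW: first cell '.' (not opp) -> no flip
Dir N: first cell '.' (not opp) -> no flip
Dir NE: first cell '.' (not opp) -> no flip
Dir W: opp run (1,1), next='.' -> no flip
Dir E: first cell '.' (not opp) -> no flip
Dir SW: first cell '.' (not opp) -> no flip
Dir S: opp run (2,2) capped by W -> flip
Dir SE: opp run (2,3) (3,4) (4,5), next=edge -> no flip
All flips: (2,2)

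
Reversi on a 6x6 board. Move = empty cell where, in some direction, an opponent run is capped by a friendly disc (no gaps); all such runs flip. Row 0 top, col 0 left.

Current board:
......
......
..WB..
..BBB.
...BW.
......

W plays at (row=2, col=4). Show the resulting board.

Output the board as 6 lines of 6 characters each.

Place W at (2,4); scan 8 dirs for brackets.
Dir NW: first cell '.' (not opp) -> no flip
Dir N: first cell '.' (not opp) -> no flip
Dir NE: first cell '.' (not opp) -> no flip
Dir W: opp run (2,3) capped by W -> flip
Dir E: first cell '.' (not opp) -> no flip
Dir SW: opp run (3,3), next='.' -> no flip
Dir S: opp run (3,4) capped by W -> flip
Dir SE: first cell '.' (not opp) -> no flip
All flips: (2,3) (3,4)

Answer: ......
......
..WWW.
..BBW.
...BW.
......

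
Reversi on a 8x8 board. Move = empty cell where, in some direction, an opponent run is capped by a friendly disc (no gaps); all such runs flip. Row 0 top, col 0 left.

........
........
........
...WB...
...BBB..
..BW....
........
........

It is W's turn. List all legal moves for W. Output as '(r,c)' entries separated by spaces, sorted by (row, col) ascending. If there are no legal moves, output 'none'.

(2,3): no bracket -> illegal
(2,4): no bracket -> illegal
(2,5): no bracket -> illegal
(3,2): no bracket -> illegal
(3,5): flips 2 -> legal
(3,6): no bracket -> illegal
(4,1): no bracket -> illegal
(4,2): no bracket -> illegal
(4,6): no bracket -> illegal
(5,1): flips 1 -> legal
(5,4): no bracket -> illegal
(5,5): flips 1 -> legal
(5,6): no bracket -> illegal
(6,1): no bracket -> illegal
(6,2): no bracket -> illegal
(6,3): no bracket -> illegal

Answer: (3,5) (5,1) (5,5)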